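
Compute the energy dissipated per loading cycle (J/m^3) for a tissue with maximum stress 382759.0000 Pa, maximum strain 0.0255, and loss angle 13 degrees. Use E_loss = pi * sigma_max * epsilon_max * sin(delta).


E_loss = pi * sigma_max * epsilon_max * sin(delta)
delta = 13 deg = 0.2269 rad
sin(delta) = 0.2250
E_loss = pi * 382759.0000 * 0.0255 * 0.2250
E_loss = 6897.6872


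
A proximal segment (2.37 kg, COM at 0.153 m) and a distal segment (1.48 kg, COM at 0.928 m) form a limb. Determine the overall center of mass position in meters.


COM = (m1*x1 + m2*x2) / (m1 + m2)
COM = (2.37*0.153 + 1.48*0.928) / (2.37 + 1.48)
Numerator = 1.7361
Denominator = 3.8500
COM = 0.4509


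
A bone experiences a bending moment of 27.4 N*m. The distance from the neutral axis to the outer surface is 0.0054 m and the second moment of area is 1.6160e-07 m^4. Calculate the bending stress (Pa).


sigma = M * c / I
sigma = 27.4 * 0.0054 / 1.6160e-07
M * c = 0.1480
sigma = 915594.0594


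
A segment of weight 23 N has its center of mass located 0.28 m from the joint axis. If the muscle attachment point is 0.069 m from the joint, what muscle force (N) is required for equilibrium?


F_muscle = W * d_load / d_muscle
F_muscle = 23 * 0.28 / 0.069
Numerator = 6.4400
F_muscle = 93.3333


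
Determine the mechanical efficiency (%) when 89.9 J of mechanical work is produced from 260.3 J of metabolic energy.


eta = (W_mech / E_meta) * 100
eta = (89.9 / 260.3) * 100
ratio = 0.3454
eta = 34.5371


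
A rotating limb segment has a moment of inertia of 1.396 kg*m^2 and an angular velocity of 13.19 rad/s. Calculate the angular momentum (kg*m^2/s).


L = I * omega
L = 1.396 * 13.19
L = 18.4132


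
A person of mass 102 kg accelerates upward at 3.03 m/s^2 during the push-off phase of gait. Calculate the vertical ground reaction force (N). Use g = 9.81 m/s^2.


GRF = m * (g + a)
GRF = 102 * (9.81 + 3.03)
GRF = 102 * 12.8400
GRF = 1309.6800


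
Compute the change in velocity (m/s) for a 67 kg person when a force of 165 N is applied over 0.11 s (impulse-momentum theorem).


J = F * dt = 165 * 0.11 = 18.1500 N*s
delta_v = J / m
delta_v = 18.1500 / 67
delta_v = 0.2709


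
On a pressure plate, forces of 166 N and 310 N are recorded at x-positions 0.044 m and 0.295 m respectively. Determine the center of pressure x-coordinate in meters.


COP_x = (F1*x1 + F2*x2) / (F1 + F2)
COP_x = (166*0.044 + 310*0.295) / (166 + 310)
Numerator = 98.7540
Denominator = 476
COP_x = 0.2075


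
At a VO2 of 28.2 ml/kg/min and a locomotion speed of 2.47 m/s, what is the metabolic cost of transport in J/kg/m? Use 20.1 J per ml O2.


Power per kg = VO2 * 20.1 / 60
Power per kg = 28.2 * 20.1 / 60 = 9.4470 W/kg
Cost = power_per_kg / speed
Cost = 9.4470 / 2.47
Cost = 3.8247


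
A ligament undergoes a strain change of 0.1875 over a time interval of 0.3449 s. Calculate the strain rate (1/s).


strain_rate = delta_strain / delta_t
strain_rate = 0.1875 / 0.3449
strain_rate = 0.5436


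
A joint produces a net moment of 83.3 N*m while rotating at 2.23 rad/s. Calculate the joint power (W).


P = M * omega
P = 83.3 * 2.23
P = 185.7590


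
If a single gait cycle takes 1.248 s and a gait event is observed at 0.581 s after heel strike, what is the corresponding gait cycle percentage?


pct = (event_time / cycle_time) * 100
pct = (0.581 / 1.248) * 100
ratio = 0.4655
pct = 46.5545


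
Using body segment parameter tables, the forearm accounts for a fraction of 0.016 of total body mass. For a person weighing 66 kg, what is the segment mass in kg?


m_segment = body_mass * fraction
m_segment = 66 * 0.016
m_segment = 1.0560


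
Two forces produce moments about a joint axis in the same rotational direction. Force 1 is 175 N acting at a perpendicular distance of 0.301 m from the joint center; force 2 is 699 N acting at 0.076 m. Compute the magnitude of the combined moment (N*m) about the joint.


M = F1 * d1 + F2 * d2
M = 175 * 0.301 + 699 * 0.076
M = 52.6750 + 53.1240
M = 105.7990


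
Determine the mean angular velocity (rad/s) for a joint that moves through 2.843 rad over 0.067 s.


omega = delta_theta / delta_t
omega = 2.843 / 0.067
omega = 42.4328


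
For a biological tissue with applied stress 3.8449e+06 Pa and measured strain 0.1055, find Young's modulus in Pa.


E = stress / strain
E = 3.8449e+06 / 0.1055
E = 3.6445e+07


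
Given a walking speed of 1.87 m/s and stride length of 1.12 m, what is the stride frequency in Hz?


f = v / stride_length
f = 1.87 / 1.12
f = 1.6696


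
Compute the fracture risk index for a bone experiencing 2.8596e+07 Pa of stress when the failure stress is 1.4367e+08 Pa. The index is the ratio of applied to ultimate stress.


FRI = applied / ultimate
FRI = 2.8596e+07 / 1.4367e+08
FRI = 0.1990


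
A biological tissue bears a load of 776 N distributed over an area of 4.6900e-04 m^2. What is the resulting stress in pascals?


stress = F / A
stress = 776 / 4.6900e-04
stress = 1.6546e+06


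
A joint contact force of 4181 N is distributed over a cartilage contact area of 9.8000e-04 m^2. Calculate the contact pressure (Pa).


P = F / A
P = 4181 / 9.8000e-04
P = 4.2663e+06


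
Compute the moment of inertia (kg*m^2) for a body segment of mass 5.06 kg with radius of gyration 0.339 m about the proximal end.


I = m * k^2
I = 5.06 * 0.339^2
k^2 = 0.1149
I = 0.5815


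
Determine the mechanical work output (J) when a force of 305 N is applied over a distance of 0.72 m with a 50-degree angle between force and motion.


W = F * d * cos(theta)
theta = 50 deg = 0.8727 rad
cos(theta) = 0.6428
W = 305 * 0.72 * 0.6428
W = 141.1562


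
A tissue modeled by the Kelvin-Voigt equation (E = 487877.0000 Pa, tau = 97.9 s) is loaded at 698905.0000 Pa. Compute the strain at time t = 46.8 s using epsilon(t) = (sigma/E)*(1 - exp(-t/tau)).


epsilon(t) = (sigma/E) * (1 - exp(-t/tau))
sigma/E = 698905.0000 / 487877.0000 = 1.4325
exp(-t/tau) = exp(-46.8 / 97.9) = 0.6200
epsilon = 1.4325 * (1 - 0.6200)
epsilon = 0.5444


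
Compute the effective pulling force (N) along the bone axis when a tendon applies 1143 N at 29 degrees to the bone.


F_eff = F_tendon * cos(theta)
theta = 29 deg = 0.5061 rad
cos(theta) = 0.8746
F_eff = 1143 * 0.8746
F_eff = 999.6903


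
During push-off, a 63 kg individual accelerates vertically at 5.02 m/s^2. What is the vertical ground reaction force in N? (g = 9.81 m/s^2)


GRF = m * (g + a)
GRF = 63 * (9.81 + 5.02)
GRF = 63 * 14.8300
GRF = 934.2900


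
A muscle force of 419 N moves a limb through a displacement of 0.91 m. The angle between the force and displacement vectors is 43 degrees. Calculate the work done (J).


W = F * d * cos(theta)
theta = 43 deg = 0.7505 rad
cos(theta) = 0.7314
W = 419 * 0.91 * 0.7314
W = 278.8579


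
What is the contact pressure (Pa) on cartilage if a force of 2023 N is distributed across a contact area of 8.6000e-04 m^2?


P = F / A
P = 2023 / 8.6000e-04
P = 2.3523e+06


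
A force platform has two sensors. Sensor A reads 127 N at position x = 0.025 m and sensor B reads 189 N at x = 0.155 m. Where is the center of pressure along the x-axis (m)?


COP_x = (F1*x1 + F2*x2) / (F1 + F2)
COP_x = (127*0.025 + 189*0.155) / (127 + 189)
Numerator = 32.4700
Denominator = 316
COP_x = 0.1028


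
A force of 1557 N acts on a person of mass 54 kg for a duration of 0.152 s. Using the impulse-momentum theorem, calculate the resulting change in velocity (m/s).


J = F * dt = 1557 * 0.152 = 236.6640 N*s
delta_v = J / m
delta_v = 236.6640 / 54
delta_v = 4.3827


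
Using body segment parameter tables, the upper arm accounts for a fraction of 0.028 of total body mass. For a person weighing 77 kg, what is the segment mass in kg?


m_segment = body_mass * fraction
m_segment = 77 * 0.028
m_segment = 2.1560


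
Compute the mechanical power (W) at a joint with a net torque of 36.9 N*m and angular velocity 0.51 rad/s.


P = M * omega
P = 36.9 * 0.51
P = 18.8190


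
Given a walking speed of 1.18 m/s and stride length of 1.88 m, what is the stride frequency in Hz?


f = v / stride_length
f = 1.18 / 1.88
f = 0.6277


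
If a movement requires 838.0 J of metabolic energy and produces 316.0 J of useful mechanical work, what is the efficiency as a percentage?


eta = (W_mech / E_meta) * 100
eta = (316.0 / 838.0) * 100
ratio = 0.3771
eta = 37.7088


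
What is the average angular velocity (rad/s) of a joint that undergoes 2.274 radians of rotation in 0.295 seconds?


omega = delta_theta / delta_t
omega = 2.274 / 0.295
omega = 7.7085


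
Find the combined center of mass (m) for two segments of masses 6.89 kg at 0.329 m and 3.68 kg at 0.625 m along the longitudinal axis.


COM = (m1*x1 + m2*x2) / (m1 + m2)
COM = (6.89*0.329 + 3.68*0.625) / (6.89 + 3.68)
Numerator = 4.5668
Denominator = 10.5700
COM = 0.4321


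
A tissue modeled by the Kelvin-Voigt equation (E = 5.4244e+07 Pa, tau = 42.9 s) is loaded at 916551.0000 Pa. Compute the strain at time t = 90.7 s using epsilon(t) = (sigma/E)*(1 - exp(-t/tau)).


epsilon(t) = (sigma/E) * (1 - exp(-t/tau))
sigma/E = 916551.0000 / 5.4244e+07 = 0.0169
exp(-t/tau) = exp(-90.7 / 42.9) = 0.1207
epsilon = 0.0169 * (1 - 0.1207)
epsilon = 0.0149


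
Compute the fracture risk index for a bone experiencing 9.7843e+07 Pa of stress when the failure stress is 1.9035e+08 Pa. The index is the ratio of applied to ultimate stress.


FRI = applied / ultimate
FRI = 9.7843e+07 / 1.9035e+08
FRI = 0.5140


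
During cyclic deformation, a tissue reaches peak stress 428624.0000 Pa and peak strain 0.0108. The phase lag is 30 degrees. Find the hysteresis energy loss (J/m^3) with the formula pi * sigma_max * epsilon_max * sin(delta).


E_loss = pi * sigma_max * epsilon_max * sin(delta)
delta = 30 deg = 0.5236 rad
sin(delta) = 0.5000
E_loss = pi * 428624.0000 * 0.0108 * 0.5000
E_loss = 7271.4349


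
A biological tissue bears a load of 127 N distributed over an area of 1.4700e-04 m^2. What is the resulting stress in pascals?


stress = F / A
stress = 127 / 1.4700e-04
stress = 863945.5782


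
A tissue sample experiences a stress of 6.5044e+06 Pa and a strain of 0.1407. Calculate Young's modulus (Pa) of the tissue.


E = stress / strain
E = 6.5044e+06 / 0.1407
E = 4.6229e+07


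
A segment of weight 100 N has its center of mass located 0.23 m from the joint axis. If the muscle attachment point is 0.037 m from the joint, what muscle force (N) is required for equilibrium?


F_muscle = W * d_load / d_muscle
F_muscle = 100 * 0.23 / 0.037
Numerator = 23.0000
F_muscle = 621.6216


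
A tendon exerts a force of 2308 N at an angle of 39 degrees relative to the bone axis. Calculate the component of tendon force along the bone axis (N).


F_eff = F_tendon * cos(theta)
theta = 39 deg = 0.6807 rad
cos(theta) = 0.7771
F_eff = 2308 * 0.7771
F_eff = 1793.6529


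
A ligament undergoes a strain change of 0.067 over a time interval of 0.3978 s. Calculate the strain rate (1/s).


strain_rate = delta_strain / delta_t
strain_rate = 0.067 / 0.3978
strain_rate = 0.1684


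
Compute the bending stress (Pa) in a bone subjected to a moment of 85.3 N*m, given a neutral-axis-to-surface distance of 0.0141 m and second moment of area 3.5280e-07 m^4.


sigma = M * c / I
sigma = 85.3 * 0.0141 / 3.5280e-07
M * c = 1.2027
sigma = 3.4091e+06


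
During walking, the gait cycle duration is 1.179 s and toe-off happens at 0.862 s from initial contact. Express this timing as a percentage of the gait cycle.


pct = (event_time / cycle_time) * 100
pct = (0.862 / 1.179) * 100
ratio = 0.7311
pct = 73.1128


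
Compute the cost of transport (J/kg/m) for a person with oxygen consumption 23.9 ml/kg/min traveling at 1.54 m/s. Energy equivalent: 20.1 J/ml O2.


Power per kg = VO2 * 20.1 / 60
Power per kg = 23.9 * 20.1 / 60 = 8.0065 W/kg
Cost = power_per_kg / speed
Cost = 8.0065 / 1.54
Cost = 5.1990


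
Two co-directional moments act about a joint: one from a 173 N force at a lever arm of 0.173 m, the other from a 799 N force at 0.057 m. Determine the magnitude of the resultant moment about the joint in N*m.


M = F1 * d1 + F2 * d2
M = 173 * 0.173 + 799 * 0.057
M = 29.9290 + 45.5430
M = 75.4720


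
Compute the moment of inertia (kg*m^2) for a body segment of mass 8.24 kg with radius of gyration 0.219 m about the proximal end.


I = m * k^2
I = 8.24 * 0.219^2
k^2 = 0.0480
I = 0.3952


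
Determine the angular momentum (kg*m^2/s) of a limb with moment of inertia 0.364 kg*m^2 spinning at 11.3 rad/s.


L = I * omega
L = 0.364 * 11.3
L = 4.1132


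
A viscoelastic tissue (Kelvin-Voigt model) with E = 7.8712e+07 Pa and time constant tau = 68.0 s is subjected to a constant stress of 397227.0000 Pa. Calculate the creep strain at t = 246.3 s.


epsilon(t) = (sigma/E) * (1 - exp(-t/tau))
sigma/E = 397227.0000 / 7.8712e+07 = 0.0050
exp(-t/tau) = exp(-246.3 / 68.0) = 0.0267
epsilon = 0.0050 * (1 - 0.0267)
epsilon = 0.0049


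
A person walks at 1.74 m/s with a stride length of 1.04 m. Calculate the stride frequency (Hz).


f = v / stride_length
f = 1.74 / 1.04
f = 1.6731


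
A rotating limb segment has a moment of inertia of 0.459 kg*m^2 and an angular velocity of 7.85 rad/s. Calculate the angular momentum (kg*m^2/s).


L = I * omega
L = 0.459 * 7.85
L = 3.6031


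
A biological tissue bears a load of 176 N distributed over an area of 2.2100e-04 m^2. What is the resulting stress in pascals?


stress = F / A
stress = 176 / 2.2100e-04
stress = 796380.0905


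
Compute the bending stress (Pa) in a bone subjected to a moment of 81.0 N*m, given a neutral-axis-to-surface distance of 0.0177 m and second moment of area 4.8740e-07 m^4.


sigma = M * c / I
sigma = 81.0 * 0.0177 / 4.8740e-07
M * c = 1.4337
sigma = 2.9415e+06


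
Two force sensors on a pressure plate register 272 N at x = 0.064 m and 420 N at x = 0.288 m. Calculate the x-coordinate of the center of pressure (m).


COP_x = (F1*x1 + F2*x2) / (F1 + F2)
COP_x = (272*0.064 + 420*0.288) / (272 + 420)
Numerator = 138.3680
Denominator = 692
COP_x = 0.2000


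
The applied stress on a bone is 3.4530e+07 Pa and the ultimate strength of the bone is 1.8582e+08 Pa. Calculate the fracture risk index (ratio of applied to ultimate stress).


FRI = applied / ultimate
FRI = 3.4530e+07 / 1.8582e+08
FRI = 0.1858


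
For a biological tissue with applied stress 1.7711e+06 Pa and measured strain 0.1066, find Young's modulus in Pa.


E = stress / strain
E = 1.7711e+06 / 0.1066
E = 1.6614e+07


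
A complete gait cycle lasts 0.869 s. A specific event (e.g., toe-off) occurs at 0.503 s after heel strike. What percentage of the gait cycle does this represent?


pct = (event_time / cycle_time) * 100
pct = (0.503 / 0.869) * 100
ratio = 0.5788
pct = 57.8826


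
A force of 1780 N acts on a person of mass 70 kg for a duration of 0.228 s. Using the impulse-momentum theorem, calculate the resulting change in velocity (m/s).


J = F * dt = 1780 * 0.228 = 405.8400 N*s
delta_v = J / m
delta_v = 405.8400 / 70
delta_v = 5.7977


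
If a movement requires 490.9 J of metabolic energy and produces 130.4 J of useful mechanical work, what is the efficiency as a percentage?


eta = (W_mech / E_meta) * 100
eta = (130.4 / 490.9) * 100
ratio = 0.2656
eta = 26.5635


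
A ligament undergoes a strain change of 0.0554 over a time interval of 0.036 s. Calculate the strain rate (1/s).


strain_rate = delta_strain / delta_t
strain_rate = 0.0554 / 0.036
strain_rate = 1.5389


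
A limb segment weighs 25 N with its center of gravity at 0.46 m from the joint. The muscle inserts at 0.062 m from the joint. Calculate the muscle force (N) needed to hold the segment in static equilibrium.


F_muscle = W * d_load / d_muscle
F_muscle = 25 * 0.46 / 0.062
Numerator = 11.5000
F_muscle = 185.4839


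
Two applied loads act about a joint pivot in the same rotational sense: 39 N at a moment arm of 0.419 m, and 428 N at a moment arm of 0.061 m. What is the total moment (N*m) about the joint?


M = F1 * d1 + F2 * d2
M = 39 * 0.419 + 428 * 0.061
M = 16.3410 + 26.1080
M = 42.4490


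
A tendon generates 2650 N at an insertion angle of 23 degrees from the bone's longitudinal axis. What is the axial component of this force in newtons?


F_eff = F_tendon * cos(theta)
theta = 23 deg = 0.4014 rad
cos(theta) = 0.9205
F_eff = 2650 * 0.9205
F_eff = 2439.3379


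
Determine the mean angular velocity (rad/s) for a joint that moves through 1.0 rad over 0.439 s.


omega = delta_theta / delta_t
omega = 1.0 / 0.439
omega = 2.2779


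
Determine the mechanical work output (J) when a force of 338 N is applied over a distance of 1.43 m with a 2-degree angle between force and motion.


W = F * d * cos(theta)
theta = 2 deg = 0.0349 rad
cos(theta) = 0.9994
W = 338 * 1.43 * 0.9994
W = 483.0456


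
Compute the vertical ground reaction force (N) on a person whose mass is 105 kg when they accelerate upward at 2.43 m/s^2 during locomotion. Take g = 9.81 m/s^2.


GRF = m * (g + a)
GRF = 105 * (9.81 + 2.43)
GRF = 105 * 12.2400
GRF = 1285.2000


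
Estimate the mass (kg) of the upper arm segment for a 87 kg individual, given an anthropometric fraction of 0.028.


m_segment = body_mass * fraction
m_segment = 87 * 0.028
m_segment = 2.4360


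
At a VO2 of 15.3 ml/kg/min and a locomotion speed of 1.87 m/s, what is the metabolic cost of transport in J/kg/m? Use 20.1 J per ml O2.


Power per kg = VO2 * 20.1 / 60
Power per kg = 15.3 * 20.1 / 60 = 5.1255 W/kg
Cost = power_per_kg / speed
Cost = 5.1255 / 1.87
Cost = 2.7409


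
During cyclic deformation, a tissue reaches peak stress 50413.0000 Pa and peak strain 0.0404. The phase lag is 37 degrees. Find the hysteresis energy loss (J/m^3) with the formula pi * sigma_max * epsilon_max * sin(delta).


E_loss = pi * sigma_max * epsilon_max * sin(delta)
delta = 37 deg = 0.6458 rad
sin(delta) = 0.6018
E_loss = pi * 50413.0000 * 0.0404 * 0.6018
E_loss = 3850.6745


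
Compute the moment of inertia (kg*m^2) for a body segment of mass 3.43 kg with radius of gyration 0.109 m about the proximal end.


I = m * k^2
I = 3.43 * 0.109^2
k^2 = 0.0119
I = 0.0408


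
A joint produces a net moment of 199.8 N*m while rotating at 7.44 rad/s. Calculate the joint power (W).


P = M * omega
P = 199.8 * 7.44
P = 1486.5120


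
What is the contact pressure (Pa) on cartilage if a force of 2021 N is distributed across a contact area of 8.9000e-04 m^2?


P = F / A
P = 2021 / 8.9000e-04
P = 2.2708e+06


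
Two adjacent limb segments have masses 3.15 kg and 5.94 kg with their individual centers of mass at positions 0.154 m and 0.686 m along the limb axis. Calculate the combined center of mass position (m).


COM = (m1*x1 + m2*x2) / (m1 + m2)
COM = (3.15*0.154 + 5.94*0.686) / (3.15 + 5.94)
Numerator = 4.5599
Denominator = 9.0900
COM = 0.5016


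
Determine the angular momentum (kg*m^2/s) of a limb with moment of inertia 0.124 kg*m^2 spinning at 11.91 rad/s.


L = I * omega
L = 0.124 * 11.91
L = 1.4768


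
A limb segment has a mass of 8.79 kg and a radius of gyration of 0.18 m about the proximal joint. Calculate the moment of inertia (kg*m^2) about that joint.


I = m * k^2
I = 8.79 * 0.18^2
k^2 = 0.0324
I = 0.2848


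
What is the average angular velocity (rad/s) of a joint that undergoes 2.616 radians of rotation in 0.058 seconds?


omega = delta_theta / delta_t
omega = 2.616 / 0.058
omega = 45.1034


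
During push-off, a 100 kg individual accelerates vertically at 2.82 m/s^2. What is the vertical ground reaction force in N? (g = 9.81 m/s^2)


GRF = m * (g + a)
GRF = 100 * (9.81 + 2.82)
GRF = 100 * 12.6300
GRF = 1263.0000


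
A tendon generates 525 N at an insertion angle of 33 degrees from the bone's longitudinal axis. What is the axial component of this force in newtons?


F_eff = F_tendon * cos(theta)
theta = 33 deg = 0.5760 rad
cos(theta) = 0.8387
F_eff = 525 * 0.8387
F_eff = 440.3020


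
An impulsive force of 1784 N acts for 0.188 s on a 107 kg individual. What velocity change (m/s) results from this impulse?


J = F * dt = 1784 * 0.188 = 335.3920 N*s
delta_v = J / m
delta_v = 335.3920 / 107
delta_v = 3.1345


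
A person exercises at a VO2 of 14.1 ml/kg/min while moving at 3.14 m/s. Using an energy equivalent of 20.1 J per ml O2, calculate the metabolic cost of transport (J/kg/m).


Power per kg = VO2 * 20.1 / 60
Power per kg = 14.1 * 20.1 / 60 = 4.7235 W/kg
Cost = power_per_kg / speed
Cost = 4.7235 / 3.14
Cost = 1.5043


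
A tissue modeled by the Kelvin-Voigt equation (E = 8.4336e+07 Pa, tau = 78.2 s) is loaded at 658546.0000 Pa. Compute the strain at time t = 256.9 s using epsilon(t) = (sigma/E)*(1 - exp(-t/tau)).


epsilon(t) = (sigma/E) * (1 - exp(-t/tau))
sigma/E = 658546.0000 / 8.4336e+07 = 0.0078
exp(-t/tau) = exp(-256.9 / 78.2) = 0.0374
epsilon = 0.0078 * (1 - 0.0374)
epsilon = 0.0075


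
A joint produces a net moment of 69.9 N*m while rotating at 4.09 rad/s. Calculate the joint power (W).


P = M * omega
P = 69.9 * 4.09
P = 285.8910


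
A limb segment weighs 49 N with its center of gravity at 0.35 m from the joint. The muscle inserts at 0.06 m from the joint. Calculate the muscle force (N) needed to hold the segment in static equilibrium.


F_muscle = W * d_load / d_muscle
F_muscle = 49 * 0.35 / 0.06
Numerator = 17.1500
F_muscle = 285.8333


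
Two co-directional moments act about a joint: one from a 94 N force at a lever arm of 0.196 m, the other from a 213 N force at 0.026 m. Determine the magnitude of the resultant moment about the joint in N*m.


M = F1 * d1 + F2 * d2
M = 94 * 0.196 + 213 * 0.026
M = 18.4240 + 5.5380
M = 23.9620


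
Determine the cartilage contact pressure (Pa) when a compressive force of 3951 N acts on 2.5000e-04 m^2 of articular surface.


P = F / A
P = 3951 / 2.5000e-04
P = 1.5804e+07


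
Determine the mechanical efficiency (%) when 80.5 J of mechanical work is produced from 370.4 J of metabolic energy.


eta = (W_mech / E_meta) * 100
eta = (80.5 / 370.4) * 100
ratio = 0.2173
eta = 21.7333


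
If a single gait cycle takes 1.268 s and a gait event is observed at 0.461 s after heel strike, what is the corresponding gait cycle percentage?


pct = (event_time / cycle_time) * 100
pct = (0.461 / 1.268) * 100
ratio = 0.3636
pct = 36.3565


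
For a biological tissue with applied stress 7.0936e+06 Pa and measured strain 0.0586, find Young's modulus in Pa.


E = stress / strain
E = 7.0936e+06 / 0.0586
E = 1.2105e+08


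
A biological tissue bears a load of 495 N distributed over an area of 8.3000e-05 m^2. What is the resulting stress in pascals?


stress = F / A
stress = 495 / 8.3000e-05
stress = 5.9639e+06


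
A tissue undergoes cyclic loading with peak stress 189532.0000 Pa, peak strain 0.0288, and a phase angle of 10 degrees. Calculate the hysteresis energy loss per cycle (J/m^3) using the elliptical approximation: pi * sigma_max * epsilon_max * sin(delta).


E_loss = pi * sigma_max * epsilon_max * sin(delta)
delta = 10 deg = 0.1745 rad
sin(delta) = 0.1736
E_loss = pi * 189532.0000 * 0.0288 * 0.1736
E_loss = 2977.7973


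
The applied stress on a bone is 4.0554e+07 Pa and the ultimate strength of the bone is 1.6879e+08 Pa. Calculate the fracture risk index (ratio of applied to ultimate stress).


FRI = applied / ultimate
FRI = 4.0554e+07 / 1.6879e+08
FRI = 0.2403


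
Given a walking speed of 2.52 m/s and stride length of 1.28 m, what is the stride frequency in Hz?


f = v / stride_length
f = 2.52 / 1.28
f = 1.9688


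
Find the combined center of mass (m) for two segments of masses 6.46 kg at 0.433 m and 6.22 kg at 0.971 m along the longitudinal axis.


COM = (m1*x1 + m2*x2) / (m1 + m2)
COM = (6.46*0.433 + 6.22*0.971) / (6.46 + 6.22)
Numerator = 8.8368
Denominator = 12.6800
COM = 0.6969


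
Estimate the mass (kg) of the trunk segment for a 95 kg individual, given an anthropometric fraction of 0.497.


m_segment = body_mass * fraction
m_segment = 95 * 0.497
m_segment = 47.2150


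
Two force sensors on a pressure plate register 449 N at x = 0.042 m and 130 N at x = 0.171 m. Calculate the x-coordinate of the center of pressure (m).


COP_x = (F1*x1 + F2*x2) / (F1 + F2)
COP_x = (449*0.042 + 130*0.171) / (449 + 130)
Numerator = 41.0880
Denominator = 579
COP_x = 0.0710


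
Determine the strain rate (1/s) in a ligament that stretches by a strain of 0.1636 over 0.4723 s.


strain_rate = delta_strain / delta_t
strain_rate = 0.1636 / 0.4723
strain_rate = 0.3464


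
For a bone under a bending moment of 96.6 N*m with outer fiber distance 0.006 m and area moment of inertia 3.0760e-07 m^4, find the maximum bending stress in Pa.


sigma = M * c / I
sigma = 96.6 * 0.006 / 3.0760e-07
M * c = 0.5796
sigma = 1.8843e+06


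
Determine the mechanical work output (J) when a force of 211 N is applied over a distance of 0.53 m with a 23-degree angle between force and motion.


W = F * d * cos(theta)
theta = 23 deg = 0.4014 rad
cos(theta) = 0.9205
W = 211 * 0.53 * 0.9205
W = 102.9401


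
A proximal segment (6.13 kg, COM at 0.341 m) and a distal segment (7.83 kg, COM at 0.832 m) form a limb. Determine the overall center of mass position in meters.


COM = (m1*x1 + m2*x2) / (m1 + m2)
COM = (6.13*0.341 + 7.83*0.832) / (6.13 + 7.83)
Numerator = 8.6049
Denominator = 13.9600
COM = 0.6164


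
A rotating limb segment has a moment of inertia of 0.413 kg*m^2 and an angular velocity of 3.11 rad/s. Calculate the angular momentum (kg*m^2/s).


L = I * omega
L = 0.413 * 3.11
L = 1.2844


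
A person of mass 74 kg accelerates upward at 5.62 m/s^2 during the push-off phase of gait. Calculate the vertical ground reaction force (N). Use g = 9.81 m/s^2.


GRF = m * (g + a)
GRF = 74 * (9.81 + 5.62)
GRF = 74 * 15.4300
GRF = 1141.8200


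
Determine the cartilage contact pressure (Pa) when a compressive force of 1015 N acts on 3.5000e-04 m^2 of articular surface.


P = F / A
P = 1015 / 3.5000e-04
P = 2.9000e+06


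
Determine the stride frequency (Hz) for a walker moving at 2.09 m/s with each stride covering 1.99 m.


f = v / stride_length
f = 2.09 / 1.99
f = 1.0503


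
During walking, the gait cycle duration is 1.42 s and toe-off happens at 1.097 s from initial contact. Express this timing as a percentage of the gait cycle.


pct = (event_time / cycle_time) * 100
pct = (1.097 / 1.42) * 100
ratio = 0.7725
pct = 77.2535


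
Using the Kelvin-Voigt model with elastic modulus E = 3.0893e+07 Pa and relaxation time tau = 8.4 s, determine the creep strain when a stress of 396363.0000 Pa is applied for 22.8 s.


epsilon(t) = (sigma/E) * (1 - exp(-t/tau))
sigma/E = 396363.0000 / 3.0893e+07 = 0.0128
exp(-t/tau) = exp(-22.8 / 8.4) = 0.0663
epsilon = 0.0128 * (1 - 0.0663)
epsilon = 0.0120


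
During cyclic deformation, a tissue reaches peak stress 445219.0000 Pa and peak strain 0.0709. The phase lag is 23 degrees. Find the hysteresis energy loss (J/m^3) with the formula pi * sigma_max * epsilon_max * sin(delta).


E_loss = pi * sigma_max * epsilon_max * sin(delta)
delta = 23 deg = 0.4014 rad
sin(delta) = 0.3907
E_loss = pi * 445219.0000 * 0.0709 * 0.3907
E_loss = 38747.8678


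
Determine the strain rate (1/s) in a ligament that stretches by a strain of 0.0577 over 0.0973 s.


strain_rate = delta_strain / delta_t
strain_rate = 0.0577 / 0.0973
strain_rate = 0.5930


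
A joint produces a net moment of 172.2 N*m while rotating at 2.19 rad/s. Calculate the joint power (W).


P = M * omega
P = 172.2 * 2.19
P = 377.1180


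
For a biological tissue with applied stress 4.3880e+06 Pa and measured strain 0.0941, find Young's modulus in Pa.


E = stress / strain
E = 4.3880e+06 / 0.0941
E = 4.6631e+07


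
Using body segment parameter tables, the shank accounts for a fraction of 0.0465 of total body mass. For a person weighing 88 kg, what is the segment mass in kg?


m_segment = body_mass * fraction
m_segment = 88 * 0.0465
m_segment = 4.0920


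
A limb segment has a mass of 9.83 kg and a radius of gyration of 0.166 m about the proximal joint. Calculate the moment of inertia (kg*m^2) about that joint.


I = m * k^2
I = 9.83 * 0.166^2
k^2 = 0.0276
I = 0.2709


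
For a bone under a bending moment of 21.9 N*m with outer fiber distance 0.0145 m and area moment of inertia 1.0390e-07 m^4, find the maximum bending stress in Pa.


sigma = M * c / I
sigma = 21.9 * 0.0145 / 1.0390e-07
M * c = 0.3175
sigma = 3.0563e+06


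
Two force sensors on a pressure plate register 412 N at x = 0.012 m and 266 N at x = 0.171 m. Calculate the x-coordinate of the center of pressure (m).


COP_x = (F1*x1 + F2*x2) / (F1 + F2)
COP_x = (412*0.012 + 266*0.171) / (412 + 266)
Numerator = 50.4300
Denominator = 678
COP_x = 0.0744


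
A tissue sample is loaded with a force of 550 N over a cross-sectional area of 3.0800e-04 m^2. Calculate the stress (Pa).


stress = F / A
stress = 550 / 3.0800e-04
stress = 1.7857e+06


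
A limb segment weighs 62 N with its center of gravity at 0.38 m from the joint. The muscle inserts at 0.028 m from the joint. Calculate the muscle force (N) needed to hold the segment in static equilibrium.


F_muscle = W * d_load / d_muscle
F_muscle = 62 * 0.38 / 0.028
Numerator = 23.5600
F_muscle = 841.4286


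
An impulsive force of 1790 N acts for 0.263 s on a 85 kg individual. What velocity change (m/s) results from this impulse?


J = F * dt = 1790 * 0.263 = 470.7700 N*s
delta_v = J / m
delta_v = 470.7700 / 85
delta_v = 5.5385


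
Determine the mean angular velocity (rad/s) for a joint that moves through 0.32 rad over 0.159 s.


omega = delta_theta / delta_t
omega = 0.32 / 0.159
omega = 2.0126


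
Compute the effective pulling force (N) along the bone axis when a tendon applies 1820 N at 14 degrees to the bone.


F_eff = F_tendon * cos(theta)
theta = 14 deg = 0.2443 rad
cos(theta) = 0.9703
F_eff = 1820 * 0.9703
F_eff = 1765.9382


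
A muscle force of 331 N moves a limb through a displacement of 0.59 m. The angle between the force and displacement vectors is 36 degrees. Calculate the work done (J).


W = F * d * cos(theta)
theta = 36 deg = 0.6283 rad
cos(theta) = 0.8090
W = 331 * 0.59 * 0.8090
W = 157.9929


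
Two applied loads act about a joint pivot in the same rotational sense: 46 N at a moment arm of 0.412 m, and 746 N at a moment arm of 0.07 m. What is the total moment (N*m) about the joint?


M = F1 * d1 + F2 * d2
M = 46 * 0.412 + 746 * 0.07
M = 18.9520 + 52.2200
M = 71.1720


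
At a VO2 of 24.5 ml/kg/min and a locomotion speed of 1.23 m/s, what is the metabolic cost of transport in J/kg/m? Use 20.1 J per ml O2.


Power per kg = VO2 * 20.1 / 60
Power per kg = 24.5 * 20.1 / 60 = 8.2075 W/kg
Cost = power_per_kg / speed
Cost = 8.2075 / 1.23
Cost = 6.6728


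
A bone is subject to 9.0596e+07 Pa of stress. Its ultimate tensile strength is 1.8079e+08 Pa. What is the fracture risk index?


FRI = applied / ultimate
FRI = 9.0596e+07 / 1.8079e+08
FRI = 0.5011


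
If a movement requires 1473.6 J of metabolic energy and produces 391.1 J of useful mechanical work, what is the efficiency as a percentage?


eta = (W_mech / E_meta) * 100
eta = (391.1 / 1473.6) * 100
ratio = 0.2654
eta = 26.5404


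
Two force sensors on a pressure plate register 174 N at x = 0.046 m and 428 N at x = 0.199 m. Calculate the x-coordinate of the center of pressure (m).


COP_x = (F1*x1 + F2*x2) / (F1 + F2)
COP_x = (174*0.046 + 428*0.199) / (174 + 428)
Numerator = 93.1760
Denominator = 602
COP_x = 0.1548


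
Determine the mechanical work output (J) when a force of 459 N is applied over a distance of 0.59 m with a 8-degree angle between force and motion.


W = F * d * cos(theta)
theta = 8 deg = 0.1396 rad
cos(theta) = 0.9903
W = 459 * 0.59 * 0.9903
W = 268.1745


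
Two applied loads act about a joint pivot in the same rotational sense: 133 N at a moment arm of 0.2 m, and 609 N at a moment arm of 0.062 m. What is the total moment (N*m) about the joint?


M = F1 * d1 + F2 * d2
M = 133 * 0.2 + 609 * 0.062
M = 26.6000 + 37.7580
M = 64.3580


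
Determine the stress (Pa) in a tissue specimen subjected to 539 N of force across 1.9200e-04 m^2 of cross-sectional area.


stress = F / A
stress = 539 / 1.9200e-04
stress = 2.8073e+06


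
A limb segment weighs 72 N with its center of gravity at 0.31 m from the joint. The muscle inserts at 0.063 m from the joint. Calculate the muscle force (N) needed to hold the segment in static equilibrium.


F_muscle = W * d_load / d_muscle
F_muscle = 72 * 0.31 / 0.063
Numerator = 22.3200
F_muscle = 354.2857


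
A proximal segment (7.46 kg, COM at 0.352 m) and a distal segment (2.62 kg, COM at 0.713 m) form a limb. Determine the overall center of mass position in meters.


COM = (m1*x1 + m2*x2) / (m1 + m2)
COM = (7.46*0.352 + 2.62*0.713) / (7.46 + 2.62)
Numerator = 4.4940
Denominator = 10.0800
COM = 0.4458


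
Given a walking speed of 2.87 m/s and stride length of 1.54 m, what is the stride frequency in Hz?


f = v / stride_length
f = 2.87 / 1.54
f = 1.8636


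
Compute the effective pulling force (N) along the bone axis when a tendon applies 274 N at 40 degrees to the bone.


F_eff = F_tendon * cos(theta)
theta = 40 deg = 0.6981 rad
cos(theta) = 0.7660
F_eff = 274 * 0.7660
F_eff = 209.8962


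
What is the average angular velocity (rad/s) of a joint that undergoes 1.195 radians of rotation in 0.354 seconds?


omega = delta_theta / delta_t
omega = 1.195 / 0.354
omega = 3.3757


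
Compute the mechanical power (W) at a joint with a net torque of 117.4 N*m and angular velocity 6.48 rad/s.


P = M * omega
P = 117.4 * 6.48
P = 760.7520


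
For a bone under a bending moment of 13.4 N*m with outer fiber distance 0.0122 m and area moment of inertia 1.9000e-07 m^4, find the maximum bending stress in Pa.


sigma = M * c / I
sigma = 13.4 * 0.0122 / 1.9000e-07
M * c = 0.1635
sigma = 860421.0526


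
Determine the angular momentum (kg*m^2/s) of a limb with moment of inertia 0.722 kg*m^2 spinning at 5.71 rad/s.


L = I * omega
L = 0.722 * 5.71
L = 4.1226


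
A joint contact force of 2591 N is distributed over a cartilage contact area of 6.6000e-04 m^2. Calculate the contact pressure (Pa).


P = F / A
P = 2591 / 6.6000e-04
P = 3.9258e+06


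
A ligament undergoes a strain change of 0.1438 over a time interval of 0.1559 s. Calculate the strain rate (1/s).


strain_rate = delta_strain / delta_t
strain_rate = 0.1438 / 0.1559
strain_rate = 0.9224


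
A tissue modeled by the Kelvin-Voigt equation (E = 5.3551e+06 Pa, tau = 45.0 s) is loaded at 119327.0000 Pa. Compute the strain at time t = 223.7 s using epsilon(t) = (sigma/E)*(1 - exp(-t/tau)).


epsilon(t) = (sigma/E) * (1 - exp(-t/tau))
sigma/E = 119327.0000 / 5.3551e+06 = 0.0223
exp(-t/tau) = exp(-223.7 / 45.0) = 0.0069
epsilon = 0.0223 * (1 - 0.0069)
epsilon = 0.0221


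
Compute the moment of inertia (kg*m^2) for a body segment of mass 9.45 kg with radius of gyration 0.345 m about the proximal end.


I = m * k^2
I = 9.45 * 0.345^2
k^2 = 0.1190
I = 1.1248


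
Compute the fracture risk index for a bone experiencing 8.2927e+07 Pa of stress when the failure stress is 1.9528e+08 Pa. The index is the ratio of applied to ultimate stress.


FRI = applied / ultimate
FRI = 8.2927e+07 / 1.9528e+08
FRI = 0.4247


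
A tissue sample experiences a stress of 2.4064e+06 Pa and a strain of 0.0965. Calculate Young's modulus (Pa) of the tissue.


E = stress / strain
E = 2.4064e+06 / 0.0965
E = 2.4937e+07


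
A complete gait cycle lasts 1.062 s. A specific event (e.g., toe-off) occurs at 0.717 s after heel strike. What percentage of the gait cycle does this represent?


pct = (event_time / cycle_time) * 100
pct = (0.717 / 1.062) * 100
ratio = 0.6751
pct = 67.5141


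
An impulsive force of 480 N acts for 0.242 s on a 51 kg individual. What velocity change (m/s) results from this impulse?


J = F * dt = 480 * 0.242 = 116.1600 N*s
delta_v = J / m
delta_v = 116.1600 / 51
delta_v = 2.2776


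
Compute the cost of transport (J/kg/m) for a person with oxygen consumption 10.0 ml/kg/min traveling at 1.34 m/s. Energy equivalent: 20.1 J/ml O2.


Power per kg = VO2 * 20.1 / 60
Power per kg = 10.0 * 20.1 / 60 = 3.3500 W/kg
Cost = power_per_kg / speed
Cost = 3.3500 / 1.34
Cost = 2.5000


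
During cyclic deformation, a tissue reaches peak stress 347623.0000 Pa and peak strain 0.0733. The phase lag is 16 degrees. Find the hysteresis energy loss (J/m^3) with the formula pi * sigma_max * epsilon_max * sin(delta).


E_loss = pi * sigma_max * epsilon_max * sin(delta)
delta = 16 deg = 0.2793 rad
sin(delta) = 0.2756
E_loss = pi * 347623.0000 * 0.0733 * 0.2756
E_loss = 22064.8219


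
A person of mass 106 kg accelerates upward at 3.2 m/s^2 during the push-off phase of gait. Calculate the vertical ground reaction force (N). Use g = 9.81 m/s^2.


GRF = m * (g + a)
GRF = 106 * (9.81 + 3.2)
GRF = 106 * 13.0100
GRF = 1379.0600


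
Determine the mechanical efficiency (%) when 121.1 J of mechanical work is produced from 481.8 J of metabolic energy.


eta = (W_mech / E_meta) * 100
eta = (121.1 / 481.8) * 100
ratio = 0.2513
eta = 25.1349


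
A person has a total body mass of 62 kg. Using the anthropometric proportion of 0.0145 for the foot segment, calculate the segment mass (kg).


m_segment = body_mass * fraction
m_segment = 62 * 0.0145
m_segment = 0.8990


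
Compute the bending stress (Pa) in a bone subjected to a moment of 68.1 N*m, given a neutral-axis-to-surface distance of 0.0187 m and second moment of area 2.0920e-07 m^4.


sigma = M * c / I
sigma = 68.1 * 0.0187 / 2.0920e-07
M * c = 1.2735
sigma = 6.0873e+06


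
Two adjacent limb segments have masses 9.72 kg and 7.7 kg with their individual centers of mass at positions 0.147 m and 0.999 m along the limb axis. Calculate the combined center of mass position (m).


COM = (m1*x1 + m2*x2) / (m1 + m2)
COM = (9.72*0.147 + 7.7*0.999) / (9.72 + 7.7)
Numerator = 9.1211
Denominator = 17.4200
COM = 0.5236


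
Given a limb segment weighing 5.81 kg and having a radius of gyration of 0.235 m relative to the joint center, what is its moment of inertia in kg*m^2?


I = m * k^2
I = 5.81 * 0.235^2
k^2 = 0.0552
I = 0.3209


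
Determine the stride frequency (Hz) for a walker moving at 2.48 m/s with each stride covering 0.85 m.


f = v / stride_length
f = 2.48 / 0.85
f = 2.9176


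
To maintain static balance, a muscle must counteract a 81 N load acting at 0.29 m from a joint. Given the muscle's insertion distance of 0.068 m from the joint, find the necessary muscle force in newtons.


F_muscle = W * d_load / d_muscle
F_muscle = 81 * 0.29 / 0.068
Numerator = 23.4900
F_muscle = 345.4412


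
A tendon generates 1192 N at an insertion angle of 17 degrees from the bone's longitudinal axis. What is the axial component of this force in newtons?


F_eff = F_tendon * cos(theta)
theta = 17 deg = 0.2967 rad
cos(theta) = 0.9563
F_eff = 1192 * 0.9563
F_eff = 1139.9153


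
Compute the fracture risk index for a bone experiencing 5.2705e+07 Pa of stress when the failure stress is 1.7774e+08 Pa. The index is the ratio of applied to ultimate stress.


FRI = applied / ultimate
FRI = 5.2705e+07 / 1.7774e+08
FRI = 0.2965


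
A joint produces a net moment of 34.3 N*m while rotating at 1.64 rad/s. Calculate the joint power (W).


P = M * omega
P = 34.3 * 1.64
P = 56.2520


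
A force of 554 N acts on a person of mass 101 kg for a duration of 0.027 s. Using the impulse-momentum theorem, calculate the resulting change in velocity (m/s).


J = F * dt = 554 * 0.027 = 14.9580 N*s
delta_v = J / m
delta_v = 14.9580 / 101
delta_v = 0.1481
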